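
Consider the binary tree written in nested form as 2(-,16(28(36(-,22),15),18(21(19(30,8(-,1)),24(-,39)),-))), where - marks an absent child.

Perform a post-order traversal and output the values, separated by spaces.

Post-order visits the left subtree, then the right subtree, then the node.
At 2: no left child.
At 2: go right to 16.
  At 16: go left to 28.
    At 28: go left to 36.
      At 36: no left child.
      At 36: go right to 22.
        22 is a leaf — visit 22.
      Visit 36.
    At 28: go right to 15.
      15 is a leaf — visit 15.
    Visit 28.
  At 16: go right to 18.
    At 18: go left to 21.
      At 21: go left to 19.
        At 19: go left to 30.
          30 is a leaf — visit 30.
        At 19: go right to 8.
          At 8: no left child.
          At 8: go right to 1.
            1 is a leaf — visit 1.
          Visit 8.
        Visit 19.
      At 21: go right to 24.
        At 24: no left child.
        At 24: go right to 39.
          39 is a leaf — visit 39.
        Visit 24.
      Visit 21.
    At 18: no right child.
    Visit 18.
  Visit 16.
Visit 2.

22 36 15 28 30 1 8 19 39 24 21 18 16 2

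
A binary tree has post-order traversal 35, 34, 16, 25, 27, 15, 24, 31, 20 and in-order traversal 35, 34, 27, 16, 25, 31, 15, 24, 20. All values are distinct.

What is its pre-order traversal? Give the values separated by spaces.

20 31 27 34 35 25 16 24 15

The last element of post-order is the root; it splits in-order into left and right subtrees.
Root 20: left subtree has 8 nodes {35, 34, 27, 16, 25, 31, 15, 24}, right has 0 { }.
  Root 31: left subtree has 5 nodes {35, 34, 27, 16, 25}, right has 2 {15, 24}.
    Root 27: left subtree has 2 nodes {35, 34}, right has 2 {16, 25}.
      Root 34: left subtree has 1 node {35}, right has 0 { }.
      Root 25: left subtree has 1 node {16}, right has 0 { }.
    Root 24: left subtree has 1 node {15}, right has 0 { }.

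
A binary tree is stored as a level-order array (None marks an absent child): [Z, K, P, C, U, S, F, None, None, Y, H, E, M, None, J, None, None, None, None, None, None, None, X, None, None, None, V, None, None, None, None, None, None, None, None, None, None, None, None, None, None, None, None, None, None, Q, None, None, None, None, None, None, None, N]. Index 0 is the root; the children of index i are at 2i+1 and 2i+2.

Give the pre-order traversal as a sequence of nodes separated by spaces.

Pre-order visits the node, then its left subtree, then its right subtree.
Visit Z.
At Z: go left to K.
  Visit K.
  At K: go left to C.
    C is a leaf — visit C.
  At K: go right to U.
    Visit U.
    At U: go left to Y.
      Y is a leaf — visit Y.
    At U: go right to H.
      Visit H.
      At H: no left child.
      At H: go right to X.
        Visit X.
        At X: go left to Q.
          Q is a leaf — visit Q.
        At X: no right child.
At Z: go right to P.
  Visit P.
  At P: go left to S.
    Visit S.
    At S: go left to E.
      E is a leaf — visit E.
    At S: go right to M.
      Visit M.
      At M: no left child.
      At M: go right to V.
        Visit V.
        At V: go left to N.
          N is a leaf — visit N.
        At V: no right child.
  At P: go right to F.
    Visit F.
    At F: no left child.
    At F: go right to J.
      J is a leaf — visit J.

Z K C U Y H X Q P S E M V N F J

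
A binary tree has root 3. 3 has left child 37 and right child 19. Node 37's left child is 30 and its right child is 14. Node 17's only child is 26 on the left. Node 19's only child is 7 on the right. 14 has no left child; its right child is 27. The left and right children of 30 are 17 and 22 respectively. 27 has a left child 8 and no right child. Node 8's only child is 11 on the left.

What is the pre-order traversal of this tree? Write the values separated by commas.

3, 37, 30, 17, 26, 22, 14, 27, 8, 11, 19, 7

Pre-order visits the node, then its left subtree, then its right subtree.
Visit 3.
At 3: go left to 37.
  Visit 37.
  At 37: go left to 30.
    Visit 30.
    At 30: go left to 17.
      Visit 17.
      At 17: go left to 26.
        26 is a leaf — visit 26.
      At 17: no right child.
    At 30: go right to 22.
      22 is a leaf — visit 22.
  At 37: go right to 14.
    Visit 14.
    At 14: no left child.
    At 14: go right to 27.
      Visit 27.
      At 27: go left to 8.
        Visit 8.
        At 8: go left to 11.
          11 is a leaf — visit 11.
        At 8: no right child.
      At 27: no right child.
At 3: go right to 19.
  Visit 19.
  At 19: no left child.
  At 19: go right to 7.
    7 is a leaf — visit 7.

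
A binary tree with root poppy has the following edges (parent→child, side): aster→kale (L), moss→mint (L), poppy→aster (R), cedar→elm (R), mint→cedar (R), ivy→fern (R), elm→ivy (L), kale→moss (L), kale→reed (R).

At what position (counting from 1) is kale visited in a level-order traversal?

Level-order visits nodes level by level from the root, left to right within each level.
Level 0: poppy
Level 1: aster
Level 2: kale
Level 3: moss, reed
Level 4: mint
Level 5: cedar
Level 6: elm
Level 7: ivy
Level 8: fern
Full level-order sequence: poppy, aster, kale, moss, reed, mint, cedar, elm, ivy, fern.

3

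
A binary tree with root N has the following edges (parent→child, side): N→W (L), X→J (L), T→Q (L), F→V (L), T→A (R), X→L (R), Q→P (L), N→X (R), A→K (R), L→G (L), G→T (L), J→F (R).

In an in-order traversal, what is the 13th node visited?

L

In-order visits the left subtree, then the node, then the right subtree.
At N: go left to W.
  W is a leaf — visit W.
Visit N.
At N: go right to X.
  At X: go left to J.
    At J: no left child.
    Visit J.
    At J: go right to F.
      At F: go left to V.
        V is a leaf — visit V.
      Visit F.
      At F: no right child.
  Visit X.
  At X: go right to L.
    At L: go left to G.
      At G: go left to T.
        At T: go left to Q.
          At Q: go left to P.
            P is a leaf — visit P.
          Visit Q.
          At Q: no right child.
        Visit T.
        At T: go right to A.
          At A: no left child.
          Visit A.
          At A: go right to K.
            K is a leaf — visit K.
      Visit G.
      At G: no right child.
    Visit L.
    At L: no right child.
Full in-order sequence: W, N, J, V, F, X, P, Q, T, A, K, G, L.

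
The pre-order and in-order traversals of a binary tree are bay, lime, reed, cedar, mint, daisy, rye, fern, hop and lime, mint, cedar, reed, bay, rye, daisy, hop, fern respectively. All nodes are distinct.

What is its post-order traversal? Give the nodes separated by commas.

The first element of pre-order is the root; it splits in-order into left and right subtrees.
Root bay: left subtree has 4 nodes {lime, mint, cedar, reed}, right has 4 {rye, daisy, hop, fern}.
  Root lime: left subtree has 0 nodes { }, right has 3 {mint, cedar, reed}.
    Root reed: left subtree has 2 nodes {mint, cedar}, right has 0 { }.
      Root cedar: left subtree has 1 node {mint}, right has 0 { }.
  Root daisy: left subtree has 1 node {rye}, right has 2 {hop, fern}.
    Root fern: left subtree has 1 node {hop}, right has 0 { }.

mint, cedar, reed, lime, rye, hop, fern, daisy, bay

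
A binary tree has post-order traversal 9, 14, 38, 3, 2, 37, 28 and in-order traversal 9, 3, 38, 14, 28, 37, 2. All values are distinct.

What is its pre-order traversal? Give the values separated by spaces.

28 3 9 38 14 37 2

The last element of post-order is the root; it splits in-order into left and right subtrees.
Root 28: left subtree has 4 nodes {9, 3, 38, 14}, right has 2 {37, 2}.
  Root 3: left subtree has 1 node {9}, right has 2 {38, 14}.
    Root 38: left subtree has 0 nodes { }, right has 1 {14}.
  Root 37: left subtree has 0 nodes { }, right has 1 {2}.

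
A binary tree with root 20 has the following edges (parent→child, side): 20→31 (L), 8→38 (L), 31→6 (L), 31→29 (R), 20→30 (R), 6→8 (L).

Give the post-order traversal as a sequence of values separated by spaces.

38 8 6 29 31 30 20

Post-order visits the left subtree, then the right subtree, then the node.
At 20: go left to 31.
  At 31: go left to 6.
    At 6: go left to 8.
      At 8: go left to 38.
        38 is a leaf — visit 38.
      At 8: no right child.
      Visit 8.
    At 6: no right child.
    Visit 6.
  At 31: go right to 29.
    29 is a leaf — visit 29.
  Visit 31.
At 20: go right to 30.
  30 is a leaf — visit 30.
Visit 20.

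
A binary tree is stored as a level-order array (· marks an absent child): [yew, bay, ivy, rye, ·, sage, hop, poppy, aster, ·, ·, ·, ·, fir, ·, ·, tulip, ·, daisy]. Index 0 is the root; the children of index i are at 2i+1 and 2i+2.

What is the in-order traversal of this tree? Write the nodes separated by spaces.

poppy tulip rye aster daisy bay yew sage ivy fir hop

In-order visits the left subtree, then the node, then the right subtree.
At yew: go left to bay.
  At bay: go left to rye.
    At rye: go left to poppy.
      At poppy: no left child.
      Visit poppy.
      At poppy: go right to tulip.
        tulip is a leaf — visit tulip.
    Visit rye.
    At rye: go right to aster.
      At aster: no left child.
      Visit aster.
      At aster: go right to daisy.
        daisy is a leaf — visit daisy.
  Visit bay.
  At bay: no right child.
Visit yew.
At yew: go right to ivy.
  At ivy: go left to sage.
    sage is a leaf — visit sage.
  Visit ivy.
  At ivy: go right to hop.
    At hop: go left to fir.
      fir is a leaf — visit fir.
    Visit hop.
    At hop: no right child.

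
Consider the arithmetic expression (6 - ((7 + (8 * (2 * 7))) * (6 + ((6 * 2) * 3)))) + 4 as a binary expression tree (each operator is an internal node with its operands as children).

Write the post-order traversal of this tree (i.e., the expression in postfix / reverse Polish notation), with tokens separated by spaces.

Post-order on an expression tree gives postfix notation: for each operator, emit left operand, right operand, then the operator.

6 7 8 2 7 * * + 6 6 2 * 3 * + * - 4 +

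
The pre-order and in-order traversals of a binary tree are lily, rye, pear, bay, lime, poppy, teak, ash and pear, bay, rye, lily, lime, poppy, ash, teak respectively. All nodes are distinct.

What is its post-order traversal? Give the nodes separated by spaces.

The first element of pre-order is the root; it splits in-order into left and right subtrees.
Root lily: left subtree has 3 nodes {pear, bay, rye}, right has 4 {lime, poppy, ash, teak}.
  Root rye: left subtree has 2 nodes {pear, bay}, right has 0 { }.
    Root pear: left subtree has 0 nodes { }, right has 1 {bay}.
  Root lime: left subtree has 0 nodes { }, right has 3 {poppy, ash, teak}.
    Root poppy: left subtree has 0 nodes { }, right has 2 {ash, teak}.
      Root teak: left subtree has 1 node {ash}, right has 0 { }.

bay pear rye ash teak poppy lime lily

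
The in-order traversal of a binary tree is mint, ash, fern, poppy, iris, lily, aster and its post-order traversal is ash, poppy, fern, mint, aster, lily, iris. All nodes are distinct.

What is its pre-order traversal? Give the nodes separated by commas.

iris, mint, fern, ash, poppy, lily, aster

The last element of post-order is the root; it splits in-order into left and right subtrees.
Root iris: left subtree has 4 nodes {mint, ash, fern, poppy}, right has 2 {lily, aster}.
  Root mint: left subtree has 0 nodes { }, right has 3 {ash, fern, poppy}.
    Root fern: left subtree has 1 node {ash}, right has 1 {poppy}.
  Root lily: left subtree has 0 nodes { }, right has 1 {aster}.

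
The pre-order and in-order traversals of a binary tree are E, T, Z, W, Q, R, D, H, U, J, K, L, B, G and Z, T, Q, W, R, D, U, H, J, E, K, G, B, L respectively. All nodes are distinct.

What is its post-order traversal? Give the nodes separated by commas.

Z, Q, U, J, H, D, R, W, T, G, B, L, K, E

The first element of pre-order is the root; it splits in-order into left and right subtrees.
Root E: left subtree has 9 nodes {Z, T, Q, W, R, D, U, H, J}, right has 4 {K, G, B, L}.
  Root T: left subtree has 1 node {Z}, right has 7 {Q, W, R, D, U, H, J}.
    Root W: left subtree has 1 node {Q}, right has 5 {R, D, U, H, J}.
      Root R: left subtree has 0 nodes { }, right has 4 {D, U, H, J}.
        Root D: left subtree has 0 nodes { }, right has 3 {U, H, J}.
          Root H: left subtree has 1 node {U}, right has 1 {J}.
  Root K: left subtree has 0 nodes { }, right has 3 {G, B, L}.
    Root L: left subtree has 2 nodes {G, B}, right has 0 { }.
      Root B: left subtree has 1 node {G}, right has 0 { }.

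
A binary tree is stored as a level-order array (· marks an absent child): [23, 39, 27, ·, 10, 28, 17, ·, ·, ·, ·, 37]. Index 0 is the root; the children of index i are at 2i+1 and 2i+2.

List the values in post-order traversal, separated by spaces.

10 39 37 28 17 27 23

Post-order visits the left subtree, then the right subtree, then the node.
At 23: go left to 39.
  At 39: no left child.
  At 39: go right to 10.
    10 is a leaf — visit 10.
  Visit 39.
At 23: go right to 27.
  At 27: go left to 28.
    At 28: go left to 37.
      37 is a leaf — visit 37.
    At 28: no right child.
    Visit 28.
  At 27: go right to 17.
    17 is a leaf — visit 17.
  Visit 27.
Visit 23.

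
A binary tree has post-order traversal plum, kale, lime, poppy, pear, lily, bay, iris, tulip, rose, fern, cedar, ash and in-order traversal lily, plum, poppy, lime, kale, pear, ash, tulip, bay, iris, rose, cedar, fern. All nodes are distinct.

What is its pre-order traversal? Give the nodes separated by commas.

The last element of post-order is the root; it splits in-order into left and right subtrees.
Root ash: left subtree has 6 nodes {lily, plum, poppy, lime, kale, pear}, right has 6 {tulip, bay, iris, rose, cedar, fern}.
  Root lily: left subtree has 0 nodes { }, right has 5 {plum, poppy, lime, kale, pear}.
    Root pear: left subtree has 4 nodes {plum, poppy, lime, kale}, right has 0 { }.
      Root poppy: left subtree has 1 node {plum}, right has 2 {lime, kale}.
        Root lime: left subtree has 0 nodes { }, right has 1 {kale}.
  Root cedar: left subtree has 4 nodes {tulip, bay, iris, rose}, right has 1 {fern}.
    Root rose: left subtree has 3 nodes {tulip, bay, iris}, right has 0 { }.
      Root tulip: left subtree has 0 nodes { }, right has 2 {bay, iris}.
        Root iris: left subtree has 1 node {bay}, right has 0 { }.

ash, lily, pear, poppy, plum, lime, kale, cedar, rose, tulip, iris, bay, fern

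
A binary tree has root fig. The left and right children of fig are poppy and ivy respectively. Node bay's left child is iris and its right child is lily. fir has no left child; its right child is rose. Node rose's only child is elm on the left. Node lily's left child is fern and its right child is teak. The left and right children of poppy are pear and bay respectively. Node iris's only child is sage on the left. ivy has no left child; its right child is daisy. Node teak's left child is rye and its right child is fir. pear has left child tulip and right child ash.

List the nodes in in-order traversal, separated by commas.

tulip, pear, ash, poppy, sage, iris, bay, fern, lily, rye, teak, fir, elm, rose, fig, ivy, daisy

In-order visits the left subtree, then the node, then the right subtree.
At fig: go left to poppy.
  At poppy: go left to pear.
    At pear: go left to tulip.
      tulip is a leaf — visit tulip.
    Visit pear.
    At pear: go right to ash.
      ash is a leaf — visit ash.
  Visit poppy.
  At poppy: go right to bay.
    At bay: go left to iris.
      At iris: go left to sage.
        sage is a leaf — visit sage.
      Visit iris.
      At iris: no right child.
    Visit bay.
    At bay: go right to lily.
      At lily: go left to fern.
        fern is a leaf — visit fern.
      Visit lily.
      At lily: go right to teak.
        At teak: go left to rye.
          rye is a leaf — visit rye.
        Visit teak.
        At teak: go right to fir.
          At fir: no left child.
          Visit fir.
          At fir: go right to rose.
            At rose: go left to elm.
              elm is a leaf — visit elm.
            Visit rose.
            At rose: no right child.
Visit fig.
At fig: go right to ivy.
  At ivy: no left child.
  Visit ivy.
  At ivy: go right to daisy.
    daisy is a leaf — visit daisy.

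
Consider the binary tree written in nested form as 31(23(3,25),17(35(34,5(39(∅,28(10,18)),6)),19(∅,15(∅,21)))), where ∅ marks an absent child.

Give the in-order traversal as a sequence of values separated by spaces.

3 23 25 31 34 35 39 10 28 18 5 6 17 19 15 21

In-order visits the left subtree, then the node, then the right subtree.
At 31: go left to 23.
  At 23: go left to 3.
    3 is a leaf — visit 3.
  Visit 23.
  At 23: go right to 25.
    25 is a leaf — visit 25.
Visit 31.
At 31: go right to 17.
  At 17: go left to 35.
    At 35: go left to 34.
      34 is a leaf — visit 34.
    Visit 35.
    At 35: go right to 5.
      At 5: go left to 39.
        At 39: no left child.
        Visit 39.
        At 39: go right to 28.
          At 28: go left to 10.
            10 is a leaf — visit 10.
          Visit 28.
          At 28: go right to 18.
            18 is a leaf — visit 18.
      Visit 5.
      At 5: go right to 6.
        6 is a leaf — visit 6.
  Visit 17.
  At 17: go right to 19.
    At 19: no left child.
    Visit 19.
    At 19: go right to 15.
      At 15: no left child.
      Visit 15.
      At 15: go right to 21.
        21 is a leaf — visit 21.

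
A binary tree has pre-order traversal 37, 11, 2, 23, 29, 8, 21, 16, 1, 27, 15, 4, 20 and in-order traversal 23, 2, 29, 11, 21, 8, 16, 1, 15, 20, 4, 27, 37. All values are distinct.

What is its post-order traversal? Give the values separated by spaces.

23 29 2 21 20 4 15 27 1 16 8 11 37

The first element of pre-order is the root; it splits in-order into left and right subtrees.
Root 37: left subtree has 12 nodes {23, 2, 29, 11, 21, 8, 16, 1, 15, 20, 4, 27}, right has 0 { }.
  Root 11: left subtree has 3 nodes {23, 2, 29}, right has 8 {21, 8, 16, 1, 15, 20, 4, 27}.
    Root 2: left subtree has 1 node {23}, right has 1 {29}.
    Root 8: left subtree has 1 node {21}, right has 6 {16, 1, 15, 20, 4, 27}.
      Root 16: left subtree has 0 nodes { }, right has 5 {1, 15, 20, 4, 27}.
        Root 1: left subtree has 0 nodes { }, right has 4 {15, 20, 4, 27}.
          Root 27: left subtree has 3 nodes {15, 20, 4}, right has 0 { }.
            Root 15: left subtree has 0 nodes { }, right has 2 {20, 4}.
              Root 4: left subtree has 1 node {20}, right has 0 { }.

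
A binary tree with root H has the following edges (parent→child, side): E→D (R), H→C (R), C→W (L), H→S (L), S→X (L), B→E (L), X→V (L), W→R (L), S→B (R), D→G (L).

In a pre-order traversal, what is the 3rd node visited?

X

Pre-order visits the node, then its left subtree, then its right subtree.
Visit H.
At H: go left to S.
  Visit S.
  At S: go left to X.
    Visit X.
    At X: go left to V.
      V is a leaf — visit V.
    At X: no right child.
  At S: go right to B.
    Visit B.
    At B: go left to E.
      Visit E.
      At E: no left child.
      At E: go right to D.
        Visit D.
        At D: go left to G.
          G is a leaf — visit G.
        At D: no right child.
    At B: no right child.
At H: go right to C.
  Visit C.
  At C: go left to W.
    Visit W.
    At W: go left to R.
      R is a leaf — visit R.
    At W: no right child.
  At C: no right child.
Full pre-order sequence: H, S, X, V, B, E, D, G, C, W, R.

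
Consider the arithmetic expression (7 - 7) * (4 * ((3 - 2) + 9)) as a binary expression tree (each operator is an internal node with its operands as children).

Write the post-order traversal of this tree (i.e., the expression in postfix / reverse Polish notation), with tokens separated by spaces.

7 7 - 4 3 2 - 9 + * *

Post-order on an expression tree gives postfix notation: for each operator, emit left operand, right operand, then the operator.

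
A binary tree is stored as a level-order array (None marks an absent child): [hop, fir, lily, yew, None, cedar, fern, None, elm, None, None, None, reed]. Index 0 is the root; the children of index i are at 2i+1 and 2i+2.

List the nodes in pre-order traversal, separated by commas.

hop, fir, yew, elm, lily, cedar, reed, fern

Pre-order visits the node, then its left subtree, then its right subtree.
Visit hop.
At hop: go left to fir.
  Visit fir.
  At fir: go left to yew.
    Visit yew.
    At yew: no left child.
    At yew: go right to elm.
      elm is a leaf — visit elm.
  At fir: no right child.
At hop: go right to lily.
  Visit lily.
  At lily: go left to cedar.
    Visit cedar.
    At cedar: no left child.
    At cedar: go right to reed.
      reed is a leaf — visit reed.
  At lily: go right to fern.
    fern is a leaf — visit fern.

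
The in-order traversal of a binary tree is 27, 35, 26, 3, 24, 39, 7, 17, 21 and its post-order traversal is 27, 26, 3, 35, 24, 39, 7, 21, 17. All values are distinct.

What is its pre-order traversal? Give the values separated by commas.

17, 7, 39, 24, 35, 27, 3, 26, 21

The last element of post-order is the root; it splits in-order into left and right subtrees.
Root 17: left subtree has 7 nodes {27, 35, 26, 3, 24, 39, 7}, right has 1 {21}.
  Root 7: left subtree has 6 nodes {27, 35, 26, 3, 24, 39}, right has 0 { }.
    Root 39: left subtree has 5 nodes {27, 35, 26, 3, 24}, right has 0 { }.
      Root 24: left subtree has 4 nodes {27, 35, 26, 3}, right has 0 { }.
        Root 35: left subtree has 1 node {27}, right has 2 {26, 3}.
          Root 3: left subtree has 1 node {26}, right has 0 { }.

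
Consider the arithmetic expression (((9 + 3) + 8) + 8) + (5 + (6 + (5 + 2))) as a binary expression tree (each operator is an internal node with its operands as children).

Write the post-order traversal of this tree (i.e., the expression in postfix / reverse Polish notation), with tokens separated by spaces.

Post-order on an expression tree gives postfix notation: for each operator, emit left operand, right operand, then the operator.

9 3 + 8 + 8 + 5 6 5 2 + + + +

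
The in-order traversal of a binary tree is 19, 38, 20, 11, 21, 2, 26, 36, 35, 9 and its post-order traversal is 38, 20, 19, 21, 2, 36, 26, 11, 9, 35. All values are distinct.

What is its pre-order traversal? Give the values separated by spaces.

The last element of post-order is the root; it splits in-order into left and right subtrees.
Root 35: left subtree has 8 nodes {19, 38, 20, 11, 21, 2, 26, 36}, right has 1 {9}.
  Root 11: left subtree has 3 nodes {19, 38, 20}, right has 4 {21, 2, 26, 36}.
    Root 19: left subtree has 0 nodes { }, right has 2 {38, 20}.
      Root 20: left subtree has 1 node {38}, right has 0 { }.
    Root 26: left subtree has 2 nodes {21, 2}, right has 1 {36}.
      Root 2: left subtree has 1 node {21}, right has 0 { }.

35 11 19 20 38 26 2 21 36 9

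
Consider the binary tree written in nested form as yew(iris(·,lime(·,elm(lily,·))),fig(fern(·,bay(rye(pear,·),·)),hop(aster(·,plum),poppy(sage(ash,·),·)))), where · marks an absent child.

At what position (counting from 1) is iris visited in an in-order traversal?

1

In-order visits the left subtree, then the node, then the right subtree.
At yew: go left to iris.
  At iris: no left child.
  Visit iris.
  At iris: go right to lime.
    At lime: no left child.
    Visit lime.
    At lime: go right to elm.
      At elm: go left to lily.
        lily is a leaf — visit lily.
      Visit elm.
      At elm: no right child.
Visit yew.
At yew: go right to fig.
  At fig: go left to fern.
    At fern: no left child.
    Visit fern.
    At fern: go right to bay.
      At bay: go left to rye.
        At rye: go left to pear.
          pear is a leaf — visit pear.
        Visit rye.
        At rye: no right child.
      Visit bay.
      At bay: no right child.
  Visit fig.
  At fig: go right to hop.
    At hop: go left to aster.
      At aster: no left child.
      Visit aster.
      At aster: go right to plum.
        plum is a leaf — visit plum.
    Visit hop.
    At hop: go right to poppy.
      At poppy: go left to sage.
        At sage: go left to ash.
          ash is a leaf — visit ash.
        Visit sage.
        At sage: no right child.
      Visit poppy.
      At poppy: no right child.
Full in-order sequence: iris, lime, lily, elm, yew, fern, pear, rye, bay, fig, aster, plum, hop, ash, sage, poppy.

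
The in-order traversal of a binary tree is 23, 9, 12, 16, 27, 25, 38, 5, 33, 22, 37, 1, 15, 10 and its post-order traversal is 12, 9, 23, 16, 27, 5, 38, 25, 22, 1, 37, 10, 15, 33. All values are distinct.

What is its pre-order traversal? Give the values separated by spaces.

The last element of post-order is the root; it splits in-order into left and right subtrees.
Root 33: left subtree has 8 nodes {23, 9, 12, 16, 27, 25, 38, 5}, right has 5 {22, 37, 1, 15, 10}.
  Root 25: left subtree has 5 nodes {23, 9, 12, 16, 27}, right has 2 {38, 5}.
    Root 27: left subtree has 4 nodes {23, 9, 12, 16}, right has 0 { }.
      Root 16: left subtree has 3 nodes {23, 9, 12}, right has 0 { }.
        Root 23: left subtree has 0 nodes { }, right has 2 {9, 12}.
          Root 9: left subtree has 0 nodes { }, right has 1 {12}.
    Root 38: left subtree has 0 nodes { }, right has 1 {5}.
  Root 15: left subtree has 3 nodes {22, 37, 1}, right has 1 {10}.
    Root 37: left subtree has 1 node {22}, right has 1 {1}.

33 25 27 16 23 9 12 38 5 15 37 22 1 10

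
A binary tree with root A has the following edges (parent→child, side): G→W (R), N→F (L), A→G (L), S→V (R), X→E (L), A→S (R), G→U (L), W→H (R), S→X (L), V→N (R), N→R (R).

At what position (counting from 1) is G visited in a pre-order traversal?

2

Pre-order visits the node, then its left subtree, then its right subtree.
Visit A.
At A: go left to G.
  Visit G.
  At G: go left to U.
    U is a leaf — visit U.
  At G: go right to W.
    Visit W.
    At W: no left child.
    At W: go right to H.
      H is a leaf — visit H.
At A: go right to S.
  Visit S.
  At S: go left to X.
    Visit X.
    At X: go left to E.
      E is a leaf — visit E.
    At X: no right child.
  At S: go right to V.
    Visit V.
    At V: no left child.
    At V: go right to N.
      Visit N.
      At N: go left to F.
        F is a leaf — visit F.
      At N: go right to R.
        R is a leaf — visit R.
Full pre-order sequence: A, G, U, W, H, S, X, E, V, N, F, R.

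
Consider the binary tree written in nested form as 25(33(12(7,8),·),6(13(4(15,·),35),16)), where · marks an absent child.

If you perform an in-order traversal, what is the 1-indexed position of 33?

In-order visits the left subtree, then the node, then the right subtree.
At 25: go left to 33.
  At 33: go left to 12.
    At 12: go left to 7.
      7 is a leaf — visit 7.
    Visit 12.
    At 12: go right to 8.
      8 is a leaf — visit 8.
  Visit 33.
  At 33: no right child.
Visit 25.
At 25: go right to 6.
  At 6: go left to 13.
    At 13: go left to 4.
      At 4: go left to 15.
        15 is a leaf — visit 15.
      Visit 4.
      At 4: no right child.
    Visit 13.
    At 13: go right to 35.
      35 is a leaf — visit 35.
  Visit 6.
  At 6: go right to 16.
    16 is a leaf — visit 16.
Full in-order sequence: 7, 12, 8, 33, 25, 15, 4, 13, 35, 6, 16.

4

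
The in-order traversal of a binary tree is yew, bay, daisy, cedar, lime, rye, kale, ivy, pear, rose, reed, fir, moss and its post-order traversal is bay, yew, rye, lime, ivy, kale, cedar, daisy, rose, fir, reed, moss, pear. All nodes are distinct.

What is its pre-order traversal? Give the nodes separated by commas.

The last element of post-order is the root; it splits in-order into left and right subtrees.
Root pear: left subtree has 8 nodes {yew, bay, daisy, cedar, lime, rye, kale, ivy}, right has 4 {rose, reed, fir, moss}.
  Root daisy: left subtree has 2 nodes {yew, bay}, right has 5 {cedar, lime, rye, kale, ivy}.
    Root yew: left subtree has 0 nodes { }, right has 1 {bay}.
    Root cedar: left subtree has 0 nodes { }, right has 4 {lime, rye, kale, ivy}.
      Root kale: left subtree has 2 nodes {lime, rye}, right has 1 {ivy}.
        Root lime: left subtree has 0 nodes { }, right has 1 {rye}.
  Root moss: left subtree has 3 nodes {rose, reed, fir}, right has 0 { }.
    Root reed: left subtree has 1 node {rose}, right has 1 {fir}.

pear, daisy, yew, bay, cedar, kale, lime, rye, ivy, moss, reed, rose, fir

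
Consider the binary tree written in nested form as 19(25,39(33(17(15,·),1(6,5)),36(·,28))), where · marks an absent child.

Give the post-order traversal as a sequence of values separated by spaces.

25 15 17 6 5 1 33 28 36 39 19

Post-order visits the left subtree, then the right subtree, then the node.
At 19: go left to 25.
  25 is a leaf — visit 25.
At 19: go right to 39.
  At 39: go left to 33.
    At 33: go left to 17.
      At 17: go left to 15.
        15 is a leaf — visit 15.
      At 17: no right child.
      Visit 17.
    At 33: go right to 1.
      At 1: go left to 6.
        6 is a leaf — visit 6.
      At 1: go right to 5.
        5 is a leaf — visit 5.
      Visit 1.
    Visit 33.
  At 39: go right to 36.
    At 36: no left child.
    At 36: go right to 28.
      28 is a leaf — visit 28.
    Visit 36.
  Visit 39.
Visit 19.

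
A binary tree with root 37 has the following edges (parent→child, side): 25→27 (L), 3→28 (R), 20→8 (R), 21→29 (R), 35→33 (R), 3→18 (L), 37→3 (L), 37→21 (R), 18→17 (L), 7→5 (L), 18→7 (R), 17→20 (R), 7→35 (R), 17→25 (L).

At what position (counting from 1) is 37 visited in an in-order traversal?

13

In-order visits the left subtree, then the node, then the right subtree.
At 37: go left to 3.
  At 3: go left to 18.
    At 18: go left to 17.
      At 17: go left to 25.
        At 25: go left to 27.
          27 is a leaf — visit 27.
        Visit 25.
        At 25: no right child.
      Visit 17.
      At 17: go right to 20.
        At 20: no left child.
        Visit 20.
        At 20: go right to 8.
          8 is a leaf — visit 8.
    Visit 18.
    At 18: go right to 7.
      At 7: go left to 5.
        5 is a leaf — visit 5.
      Visit 7.
      At 7: go right to 35.
        At 35: no left child.
        Visit 35.
        At 35: go right to 33.
          33 is a leaf — visit 33.
  Visit 3.
  At 3: go right to 28.
    28 is a leaf — visit 28.
Visit 37.
At 37: go right to 21.
  At 21: no left child.
  Visit 21.
  At 21: go right to 29.
    29 is a leaf — visit 29.
Full in-order sequence: 27, 25, 17, 20, 8, 18, 5, 7, 35, 33, 3, 28, 37, 21, 29.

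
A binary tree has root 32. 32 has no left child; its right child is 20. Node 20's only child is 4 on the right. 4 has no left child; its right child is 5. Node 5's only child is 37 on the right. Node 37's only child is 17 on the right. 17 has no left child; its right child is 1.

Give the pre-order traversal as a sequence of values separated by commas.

Pre-order visits the node, then its left subtree, then its right subtree.
Visit 32.
At 32: no left child.
At 32: go right to 20.
  Visit 20.
  At 20: no left child.
  At 20: go right to 4.
    Visit 4.
    At 4: no left child.
    At 4: go right to 5.
      Visit 5.
      At 5: no left child.
      At 5: go right to 37.
        Visit 37.
        At 37: no left child.
        At 37: go right to 17.
          Visit 17.
          At 17: no left child.
          At 17: go right to 1.
            1 is a leaf — visit 1.

32, 20, 4, 5, 37, 17, 1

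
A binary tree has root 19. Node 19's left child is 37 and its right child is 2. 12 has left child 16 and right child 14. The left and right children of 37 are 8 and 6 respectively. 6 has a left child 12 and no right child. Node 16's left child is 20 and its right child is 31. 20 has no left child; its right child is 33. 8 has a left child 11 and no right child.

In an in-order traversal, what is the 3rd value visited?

37

In-order visits the left subtree, then the node, then the right subtree.
At 19: go left to 37.
  At 37: go left to 8.
    At 8: go left to 11.
      11 is a leaf — visit 11.
    Visit 8.
    At 8: no right child.
  Visit 37.
  At 37: go right to 6.
    At 6: go left to 12.
      At 12: go left to 16.
        At 16: go left to 20.
          At 20: no left child.
          Visit 20.
          At 20: go right to 33.
            33 is a leaf — visit 33.
        Visit 16.
        At 16: go right to 31.
          31 is a leaf — visit 31.
      Visit 12.
      At 12: go right to 14.
        14 is a leaf — visit 14.
    Visit 6.
    At 6: no right child.
Visit 19.
At 19: go right to 2.
  2 is a leaf — visit 2.
Full in-order sequence: 11, 8, 37, 20, 33, 16, 31, 12, 14, 6, 19, 2.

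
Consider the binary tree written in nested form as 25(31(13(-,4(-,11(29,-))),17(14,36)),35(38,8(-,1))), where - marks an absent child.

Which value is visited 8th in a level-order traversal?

4

Level-order visits nodes level by level from the root, left to right within each level.
Level 0: 25
Level 1: 31, 35
Level 2: 13, 17, 38, 8
Level 3: 4, 14, 36, 1
Level 4: 11
Level 5: 29
Full level-order sequence: 25, 31, 35, 13, 17, 38, 8, 4, 14, 36, 1, 11, 29.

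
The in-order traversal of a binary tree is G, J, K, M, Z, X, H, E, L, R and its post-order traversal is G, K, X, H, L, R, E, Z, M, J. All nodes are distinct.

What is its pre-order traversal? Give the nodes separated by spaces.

J G M K Z E H X R L

The last element of post-order is the root; it splits in-order into left and right subtrees.
Root J: left subtree has 1 node {G}, right has 8 {K, M, Z, X, H, E, L, R}.
  Root M: left subtree has 1 node {K}, right has 6 {Z, X, H, E, L, R}.
    Root Z: left subtree has 0 nodes { }, right has 5 {X, H, E, L, R}.
      Root E: left subtree has 2 nodes {X, H}, right has 2 {L, R}.
        Root H: left subtree has 1 node {X}, right has 0 { }.
        Root R: left subtree has 1 node {L}, right has 0 { }.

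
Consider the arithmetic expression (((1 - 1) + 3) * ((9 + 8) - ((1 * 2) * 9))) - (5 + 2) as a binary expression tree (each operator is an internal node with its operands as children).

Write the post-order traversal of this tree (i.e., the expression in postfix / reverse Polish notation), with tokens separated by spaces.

Post-order on an expression tree gives postfix notation: for each operator, emit left operand, right operand, then the operator.

1 1 - 3 + 9 8 + 1 2 * 9 * - * 5 2 + -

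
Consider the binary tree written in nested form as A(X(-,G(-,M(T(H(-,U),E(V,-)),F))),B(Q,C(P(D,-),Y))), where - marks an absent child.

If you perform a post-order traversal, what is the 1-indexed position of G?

8

Post-order visits the left subtree, then the right subtree, then the node.
At A: go left to X.
  At X: no left child.
  At X: go right to G.
    At G: no left child.
    At G: go right to M.
      At M: go left to T.
        At T: go left to H.
          At H: no left child.
          At H: go right to U.
            U is a leaf — visit U.
          Visit H.
        At T: go right to E.
          At E: go left to V.
            V is a leaf — visit V.
          At E: no right child.
          Visit E.
        Visit T.
      At M: go right to F.
        F is a leaf — visit F.
      Visit M.
    Visit G.
  Visit X.
At A: go right to B.
  At B: go left to Q.
    Q is a leaf — visit Q.
  At B: go right to C.
    At C: go left to P.
      At P: go left to D.
        D is a leaf — visit D.
      At P: no right child.
      Visit P.
    At C: go right to Y.
      Y is a leaf — visit Y.
    Visit C.
  Visit B.
Visit A.
Full post-order sequence: U, H, V, E, T, F, M, G, X, Q, D, P, Y, C, B, A.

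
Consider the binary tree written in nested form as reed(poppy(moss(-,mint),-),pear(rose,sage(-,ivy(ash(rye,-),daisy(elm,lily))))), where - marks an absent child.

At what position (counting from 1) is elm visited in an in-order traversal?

11

In-order visits the left subtree, then the node, then the right subtree.
At reed: go left to poppy.
  At poppy: go left to moss.
    At moss: no left child.
    Visit moss.
    At moss: go right to mint.
      mint is a leaf — visit mint.
  Visit poppy.
  At poppy: no right child.
Visit reed.
At reed: go right to pear.
  At pear: go left to rose.
    rose is a leaf — visit rose.
  Visit pear.
  At pear: go right to sage.
    At sage: no left child.
    Visit sage.
    At sage: go right to ivy.
      At ivy: go left to ash.
        At ash: go left to rye.
          rye is a leaf — visit rye.
        Visit ash.
        At ash: no right child.
      Visit ivy.
      At ivy: go right to daisy.
        At daisy: go left to elm.
          elm is a leaf — visit elm.
        Visit daisy.
        At daisy: go right to lily.
          lily is a leaf — visit lily.
Full in-order sequence: moss, mint, poppy, reed, rose, pear, sage, rye, ash, ivy, elm, daisy, lily.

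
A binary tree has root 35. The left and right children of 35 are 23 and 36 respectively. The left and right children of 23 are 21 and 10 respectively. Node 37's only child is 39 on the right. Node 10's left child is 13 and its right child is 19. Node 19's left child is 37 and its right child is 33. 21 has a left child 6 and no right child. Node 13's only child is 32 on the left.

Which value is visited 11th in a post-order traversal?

Post-order visits the left subtree, then the right subtree, then the node.
At 35: go left to 23.
  At 23: go left to 21.
    At 21: go left to 6.
      6 is a leaf — visit 6.
    At 21: no right child.
    Visit 21.
  At 23: go right to 10.
    At 10: go left to 13.
      At 13: go left to 32.
        32 is a leaf — visit 32.
      At 13: no right child.
      Visit 13.
    At 10: go right to 19.
      At 19: go left to 37.
        At 37: no left child.
        At 37: go right to 39.
          39 is a leaf — visit 39.
        Visit 37.
      At 19: go right to 33.
        33 is a leaf — visit 33.
      Visit 19.
    Visit 10.
  Visit 23.
At 35: go right to 36.
  36 is a leaf — visit 36.
Visit 35.
Full post-order sequence: 6, 21, 32, 13, 39, 37, 33, 19, 10, 23, 36, 35.

36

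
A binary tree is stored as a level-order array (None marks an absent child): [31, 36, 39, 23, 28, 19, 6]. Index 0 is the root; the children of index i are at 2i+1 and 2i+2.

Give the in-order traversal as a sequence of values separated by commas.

In-order visits the left subtree, then the node, then the right subtree.
At 31: go left to 36.
  At 36: go left to 23.
    23 is a leaf — visit 23.
  Visit 36.
  At 36: go right to 28.
    28 is a leaf — visit 28.
Visit 31.
At 31: go right to 39.
  At 39: go left to 19.
    19 is a leaf — visit 19.
  Visit 39.
  At 39: go right to 6.
    6 is a leaf — visit 6.

23, 36, 28, 31, 19, 39, 6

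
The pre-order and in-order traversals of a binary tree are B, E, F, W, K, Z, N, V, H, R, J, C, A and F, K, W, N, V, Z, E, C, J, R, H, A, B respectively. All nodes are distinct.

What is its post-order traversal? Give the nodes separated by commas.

K, V, N, Z, W, F, C, J, R, A, H, E, B

The first element of pre-order is the root; it splits in-order into left and right subtrees.
Root B: left subtree has 12 nodes {F, K, W, N, V, Z, E, C, J, R, H, A}, right has 0 { }.
  Root E: left subtree has 6 nodes {F, K, W, N, V, Z}, right has 5 {C, J, R, H, A}.
    Root F: left subtree has 0 nodes { }, right has 5 {K, W, N, V, Z}.
      Root W: left subtree has 1 node {K}, right has 3 {N, V, Z}.
        Root Z: left subtree has 2 nodes {N, V}, right has 0 { }.
          Root N: left subtree has 0 nodes { }, right has 1 {V}.
    Root H: left subtree has 3 nodes {C, J, R}, right has 1 {A}.
      Root R: left subtree has 2 nodes {C, J}, right has 0 { }.
        Root J: left subtree has 1 node {C}, right has 0 { }.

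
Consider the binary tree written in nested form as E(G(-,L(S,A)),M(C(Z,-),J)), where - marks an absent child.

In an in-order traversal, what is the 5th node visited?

In-order visits the left subtree, then the node, then the right subtree.
At E: go left to G.
  At G: no left child.
  Visit G.
  At G: go right to L.
    At L: go left to S.
      S is a leaf — visit S.
    Visit L.
    At L: go right to A.
      A is a leaf — visit A.
Visit E.
At E: go right to M.
  At M: go left to C.
    At C: go left to Z.
      Z is a leaf — visit Z.
    Visit C.
    At C: no right child.
  Visit M.
  At M: go right to J.
    J is a leaf — visit J.
Full in-order sequence: G, S, L, A, E, Z, C, M, J.

E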